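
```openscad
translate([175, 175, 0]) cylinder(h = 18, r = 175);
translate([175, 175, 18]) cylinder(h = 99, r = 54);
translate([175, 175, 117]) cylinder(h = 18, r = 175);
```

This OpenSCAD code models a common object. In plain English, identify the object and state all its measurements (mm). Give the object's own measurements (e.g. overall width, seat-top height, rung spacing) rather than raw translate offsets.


A spool: two coaxial disc flanges of radius 175 mm and thickness 18 mm, joined by a core cylinder of radius 54 mm and height 99 mm. The lower flange rests on z = 0 and the three cylinders share a vertical axis.


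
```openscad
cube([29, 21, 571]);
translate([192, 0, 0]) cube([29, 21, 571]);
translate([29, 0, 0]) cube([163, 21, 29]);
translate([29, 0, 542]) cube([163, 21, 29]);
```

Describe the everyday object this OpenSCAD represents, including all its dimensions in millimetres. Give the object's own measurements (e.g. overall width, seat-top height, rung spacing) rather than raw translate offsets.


A rectangular picture frame lying in the x–z plane (depth along y). The opening is 163 mm wide (x) by 513 mm tall (z), surrounded by a border 29 mm wide on all four sides. The frame is 21 mm deep and is made of two full-height vertical stiles with two horizontal rails fitted between them.


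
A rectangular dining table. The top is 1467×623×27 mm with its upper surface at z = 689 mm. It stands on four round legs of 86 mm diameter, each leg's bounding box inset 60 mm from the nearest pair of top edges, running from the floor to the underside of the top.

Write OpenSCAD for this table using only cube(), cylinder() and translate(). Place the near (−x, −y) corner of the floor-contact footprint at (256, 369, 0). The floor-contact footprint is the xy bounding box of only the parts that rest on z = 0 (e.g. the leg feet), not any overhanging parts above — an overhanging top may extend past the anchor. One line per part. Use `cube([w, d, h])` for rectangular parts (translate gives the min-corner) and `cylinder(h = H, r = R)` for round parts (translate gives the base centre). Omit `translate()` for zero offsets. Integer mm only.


// leg_h = 689 - 27 = 662
translate([196, 309, 662]) cube([1467, 623, 27]);
translate([299, 412, 0]) cylinder(h = 662, r = 43);
translate([1560, 412, 0]) cylinder(h = 662, r = 43);
translate([299, 829, 0]) cylinder(h = 662, r = 43);
translate([1560, 829, 0]) cylinder(h = 662, r = 43);


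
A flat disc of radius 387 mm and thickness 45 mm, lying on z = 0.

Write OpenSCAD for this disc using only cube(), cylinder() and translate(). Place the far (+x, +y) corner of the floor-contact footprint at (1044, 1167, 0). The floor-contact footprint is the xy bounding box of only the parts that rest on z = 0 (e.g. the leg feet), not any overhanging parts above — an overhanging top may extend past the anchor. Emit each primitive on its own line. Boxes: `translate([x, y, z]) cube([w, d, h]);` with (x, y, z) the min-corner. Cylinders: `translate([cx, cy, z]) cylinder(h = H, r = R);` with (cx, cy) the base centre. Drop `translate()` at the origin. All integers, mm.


translate([657, 780, 0]) cylinder(h = 45, r = 387);


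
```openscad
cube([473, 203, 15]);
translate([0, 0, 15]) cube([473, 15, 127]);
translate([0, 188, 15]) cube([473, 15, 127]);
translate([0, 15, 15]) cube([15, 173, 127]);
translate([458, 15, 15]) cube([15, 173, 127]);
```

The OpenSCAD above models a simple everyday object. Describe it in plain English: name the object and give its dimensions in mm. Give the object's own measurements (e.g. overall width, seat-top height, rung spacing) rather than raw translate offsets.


An open-topped rectangular box: outside dimensions 473×203×142 mm, with a uniform wall and base thickness of 15 mm. The base is a full 473×203 slab on the floor; four walls sit on top of the base. The front and back walls (the −y and +y sides) span the full width; the two side walls fit between them.


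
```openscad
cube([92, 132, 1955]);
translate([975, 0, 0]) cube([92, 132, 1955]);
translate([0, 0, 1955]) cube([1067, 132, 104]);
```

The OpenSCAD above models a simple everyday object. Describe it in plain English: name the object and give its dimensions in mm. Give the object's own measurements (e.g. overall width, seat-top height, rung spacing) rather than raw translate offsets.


A door frame. The clear opening is 883 mm wide and 1955 mm high. Two 92 mm wide jambs, 132 mm deep, stand either side of the opening from the floor to the top of the opening. A 104 mm thick head sits across the top of both jambs, spanning the full outside width of the frame.


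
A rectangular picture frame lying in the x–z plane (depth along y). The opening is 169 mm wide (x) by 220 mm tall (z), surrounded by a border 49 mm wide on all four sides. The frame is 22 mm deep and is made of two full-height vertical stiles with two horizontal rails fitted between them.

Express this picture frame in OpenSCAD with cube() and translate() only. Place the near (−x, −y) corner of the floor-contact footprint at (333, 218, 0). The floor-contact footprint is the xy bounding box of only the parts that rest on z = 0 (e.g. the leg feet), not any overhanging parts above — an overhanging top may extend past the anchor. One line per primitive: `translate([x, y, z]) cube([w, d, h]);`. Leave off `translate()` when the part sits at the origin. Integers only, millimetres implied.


translate([333, 218, 0]) cube([49, 22, 318]);
translate([551, 218, 0]) cube([49, 22, 318]);
translate([382, 218, 0]) cube([169, 22, 49]);
translate([382, 218, 269]) cube([169, 22, 49]);


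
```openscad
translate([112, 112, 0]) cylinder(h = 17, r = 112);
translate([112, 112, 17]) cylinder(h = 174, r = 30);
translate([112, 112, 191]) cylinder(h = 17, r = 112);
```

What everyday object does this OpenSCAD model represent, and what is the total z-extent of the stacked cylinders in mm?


A spool. The overall height is 208 mm.

Three coaxial cylinders, large–small–large — a spool. Two 17 mm flanges and a 174 mm core give 17 + 174 + 17 = 208 mm.


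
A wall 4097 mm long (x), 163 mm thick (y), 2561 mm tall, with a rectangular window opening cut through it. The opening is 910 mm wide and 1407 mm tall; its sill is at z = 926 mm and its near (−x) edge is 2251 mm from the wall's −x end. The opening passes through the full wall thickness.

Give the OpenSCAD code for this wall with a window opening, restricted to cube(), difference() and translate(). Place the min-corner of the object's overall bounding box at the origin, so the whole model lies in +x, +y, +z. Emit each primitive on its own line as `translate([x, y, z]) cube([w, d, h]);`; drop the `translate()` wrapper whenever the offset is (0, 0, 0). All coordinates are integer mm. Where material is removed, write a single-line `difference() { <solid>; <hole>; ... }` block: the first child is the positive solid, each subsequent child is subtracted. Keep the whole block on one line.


difference() { cube([4097, 163, 2561]); translate([2251, 0, 926]) cube([910, 163, 1407]); }


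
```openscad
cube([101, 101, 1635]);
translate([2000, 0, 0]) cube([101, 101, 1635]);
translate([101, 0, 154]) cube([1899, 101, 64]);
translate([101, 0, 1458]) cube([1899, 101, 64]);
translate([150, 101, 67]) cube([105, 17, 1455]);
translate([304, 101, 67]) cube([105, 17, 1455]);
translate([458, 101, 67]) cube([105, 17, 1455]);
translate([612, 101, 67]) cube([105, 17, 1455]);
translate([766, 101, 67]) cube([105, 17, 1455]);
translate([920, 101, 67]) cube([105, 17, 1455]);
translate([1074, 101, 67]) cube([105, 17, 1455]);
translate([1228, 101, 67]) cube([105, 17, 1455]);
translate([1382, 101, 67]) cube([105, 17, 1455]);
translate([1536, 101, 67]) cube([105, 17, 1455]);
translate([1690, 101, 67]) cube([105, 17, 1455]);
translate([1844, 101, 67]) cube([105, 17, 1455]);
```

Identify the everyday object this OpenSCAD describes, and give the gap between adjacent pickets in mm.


A fence section. The picket gap is 49 mm.

Two posts, two rails, 12 pickets — a fence section. Span 1899 mm holds 12 pickets of 105 mm with 13 equal gaps: ⌊(1899 − 12·105) / 13⌋ = 49 mm.


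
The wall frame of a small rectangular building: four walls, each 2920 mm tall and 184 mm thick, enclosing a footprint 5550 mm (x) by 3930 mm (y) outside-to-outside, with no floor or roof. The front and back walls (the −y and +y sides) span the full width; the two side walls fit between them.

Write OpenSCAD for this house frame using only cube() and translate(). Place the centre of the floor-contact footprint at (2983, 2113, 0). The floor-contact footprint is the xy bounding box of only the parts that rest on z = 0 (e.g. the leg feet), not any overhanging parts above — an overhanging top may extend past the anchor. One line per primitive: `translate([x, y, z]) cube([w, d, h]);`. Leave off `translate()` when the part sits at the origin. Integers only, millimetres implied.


translate([208, 148, 0]) cube([5550, 184, 2920]);
translate([208, 3894, 0]) cube([5550, 184, 2920]);
translate([208, 332, 0]) cube([184, 3562, 2920]);
translate([5574, 332, 0]) cube([184, 3562, 2920]);


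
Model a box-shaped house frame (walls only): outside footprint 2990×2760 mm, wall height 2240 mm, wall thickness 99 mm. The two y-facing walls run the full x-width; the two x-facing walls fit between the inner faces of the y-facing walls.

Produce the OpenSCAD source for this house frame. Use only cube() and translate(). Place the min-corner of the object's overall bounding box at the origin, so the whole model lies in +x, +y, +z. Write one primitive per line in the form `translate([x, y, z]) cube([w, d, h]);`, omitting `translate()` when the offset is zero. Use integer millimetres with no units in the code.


cube([2990, 99, 2240]);
translate([0, 2661, 0]) cube([2990, 99, 2240]);
translate([0, 99, 0]) cube([99, 2562, 2240]);
translate([2891, 99, 0]) cube([99, 2562, 2240]);


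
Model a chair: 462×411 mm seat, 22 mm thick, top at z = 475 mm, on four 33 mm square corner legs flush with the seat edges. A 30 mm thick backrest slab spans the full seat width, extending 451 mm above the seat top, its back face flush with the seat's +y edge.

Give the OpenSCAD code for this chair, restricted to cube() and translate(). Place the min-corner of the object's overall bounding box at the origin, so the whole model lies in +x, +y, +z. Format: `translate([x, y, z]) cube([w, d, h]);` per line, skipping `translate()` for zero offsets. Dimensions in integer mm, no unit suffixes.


// leg_h = 475 - 22 = 453
translate([0, 0, 453]) cube([462, 411, 22]);
cube([33, 33, 453]);
translate([429, 0, 0]) cube([33, 33, 453]);
translate([0, 378, 0]) cube([33, 33, 453]);
translate([429, 378, 0]) cube([33, 33, 453]);
translate([0, 381, 475]) cube([462, 30, 451]);


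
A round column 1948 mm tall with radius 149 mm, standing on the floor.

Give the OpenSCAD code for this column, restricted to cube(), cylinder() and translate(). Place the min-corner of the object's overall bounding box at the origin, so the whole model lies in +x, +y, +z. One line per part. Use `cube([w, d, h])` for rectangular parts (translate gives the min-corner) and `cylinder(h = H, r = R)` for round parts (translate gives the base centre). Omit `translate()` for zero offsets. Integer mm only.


translate([149, 149, 0]) cylinder(h = 1948, r = 149);


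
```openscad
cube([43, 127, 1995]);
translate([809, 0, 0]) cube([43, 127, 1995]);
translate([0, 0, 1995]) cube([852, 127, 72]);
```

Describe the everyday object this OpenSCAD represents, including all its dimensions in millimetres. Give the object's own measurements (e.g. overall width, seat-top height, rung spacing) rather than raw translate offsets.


A door frame. The clear opening is 766 mm wide and 1995 mm high. Two 43 mm wide jambs, 127 mm deep, stand either side of the opening from the floor to the top of the opening. A 72 mm thick head sits across the top of both jambs, spanning the full outside width of the frame.


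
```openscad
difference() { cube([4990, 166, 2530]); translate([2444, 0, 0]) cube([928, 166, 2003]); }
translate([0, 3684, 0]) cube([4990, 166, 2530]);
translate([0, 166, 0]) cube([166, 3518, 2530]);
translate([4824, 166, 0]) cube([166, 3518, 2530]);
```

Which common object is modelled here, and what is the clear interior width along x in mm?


A single room. The interior width is 4658 mm.

Four walls enclosing a rectangle with a door in the front wall — a room. Outside width 4990 minus two 166 mm walls gives 4658 mm.


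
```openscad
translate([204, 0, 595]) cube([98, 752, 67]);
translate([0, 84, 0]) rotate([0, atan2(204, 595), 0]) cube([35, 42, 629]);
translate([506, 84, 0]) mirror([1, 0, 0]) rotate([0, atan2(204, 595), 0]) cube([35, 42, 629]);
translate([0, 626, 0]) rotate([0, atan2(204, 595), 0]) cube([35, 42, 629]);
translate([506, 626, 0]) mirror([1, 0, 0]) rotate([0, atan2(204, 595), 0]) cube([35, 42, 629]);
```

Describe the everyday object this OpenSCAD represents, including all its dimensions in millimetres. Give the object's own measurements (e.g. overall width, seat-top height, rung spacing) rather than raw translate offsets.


A sawhorse. A 98×752×67 mm beam (x, y, z) sits on two A-frame leg pairs. Each pair is two raked legs of 35×42 mm section (42 mm along y) splaying symmetrically in x. Each leg rises 595 mm vertically over 204 mm of horizontal reach and is 629 mm long along its own axis. Every leg's outer bottom edge rests on the floor and its outer top edge meets a bottom edge of the beam — the left legs (tilting toward +x) meet the beam's −x bottom edge, the right legs (their mirror images, tilting toward −x) meet its +x bottom edge — so the leg tops tuck under the beam, the beam's underside is 595 mm above the floor, and the feet are 506 mm apart outside-to-outside with the beam centred between them. The two leg pairs are set in 84 mm from either end of the beam.


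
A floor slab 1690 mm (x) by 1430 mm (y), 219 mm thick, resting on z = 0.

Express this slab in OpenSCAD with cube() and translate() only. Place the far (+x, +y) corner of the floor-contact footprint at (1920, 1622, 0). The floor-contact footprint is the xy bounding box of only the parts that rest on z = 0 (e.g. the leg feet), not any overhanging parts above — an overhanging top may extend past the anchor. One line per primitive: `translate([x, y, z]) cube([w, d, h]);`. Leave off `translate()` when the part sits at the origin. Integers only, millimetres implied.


translate([230, 192, 0]) cube([1690, 1430, 219]);


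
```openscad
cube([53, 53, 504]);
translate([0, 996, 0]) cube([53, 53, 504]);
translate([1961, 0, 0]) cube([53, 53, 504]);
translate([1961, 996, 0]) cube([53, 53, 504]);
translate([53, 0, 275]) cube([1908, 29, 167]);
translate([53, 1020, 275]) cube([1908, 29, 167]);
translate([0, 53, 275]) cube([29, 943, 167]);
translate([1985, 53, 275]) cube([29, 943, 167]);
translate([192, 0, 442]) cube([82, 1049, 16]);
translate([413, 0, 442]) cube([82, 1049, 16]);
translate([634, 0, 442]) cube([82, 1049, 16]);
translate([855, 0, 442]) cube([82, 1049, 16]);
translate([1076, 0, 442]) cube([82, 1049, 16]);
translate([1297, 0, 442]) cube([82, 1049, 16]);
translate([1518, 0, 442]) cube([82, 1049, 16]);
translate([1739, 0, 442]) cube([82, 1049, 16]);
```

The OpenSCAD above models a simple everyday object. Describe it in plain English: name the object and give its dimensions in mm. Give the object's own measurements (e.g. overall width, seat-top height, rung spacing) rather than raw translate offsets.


A bed frame 2014 mm long (x) by 1049 mm wide (y). Four 53×53 mm corner posts, 504 mm tall, at the corners of the footprint. Four rails of 29 mm thickness and 167 mm height run between adjacent posts with their undersides at z = 275 mm, their outer faces flush with the outside of the frame (the two x-running rails run between the posts' inner faces; the two y-running rails run between the posts' inner faces). 8 slats, each 82 mm wide (x) and 16 mm thick, lie across the top of the two x-running rails, running the full 1049 mm width of the frame in y; along x they sit between the end posts with a 139 mm gap after the −x posts and between neighbouring slats, leaving 140 mm before the +x posts.


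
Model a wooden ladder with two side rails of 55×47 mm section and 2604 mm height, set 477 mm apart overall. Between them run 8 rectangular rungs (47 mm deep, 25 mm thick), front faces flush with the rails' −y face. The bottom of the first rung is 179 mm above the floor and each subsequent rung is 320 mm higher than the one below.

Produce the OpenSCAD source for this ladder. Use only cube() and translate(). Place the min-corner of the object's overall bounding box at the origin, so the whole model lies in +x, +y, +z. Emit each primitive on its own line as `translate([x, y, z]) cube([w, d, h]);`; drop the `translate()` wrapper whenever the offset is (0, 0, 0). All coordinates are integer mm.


cube([55, 47, 2604]);
translate([422, 0, 0]) cube([55, 47, 2604]);
translate([55, 0, 179]) cube([367, 47, 25]);
translate([55, 0, 499]) cube([367, 47, 25]);
translate([55, 0, 819]) cube([367, 47, 25]);
translate([55, 0, 1139]) cube([367, 47, 25]);
translate([55, 0, 1459]) cube([367, 47, 25]);
translate([55, 0, 1779]) cube([367, 47, 25]);
translate([55, 0, 2099]) cube([367, 47, 25]);
translate([55, 0, 2419]) cube([367, 47, 25]);


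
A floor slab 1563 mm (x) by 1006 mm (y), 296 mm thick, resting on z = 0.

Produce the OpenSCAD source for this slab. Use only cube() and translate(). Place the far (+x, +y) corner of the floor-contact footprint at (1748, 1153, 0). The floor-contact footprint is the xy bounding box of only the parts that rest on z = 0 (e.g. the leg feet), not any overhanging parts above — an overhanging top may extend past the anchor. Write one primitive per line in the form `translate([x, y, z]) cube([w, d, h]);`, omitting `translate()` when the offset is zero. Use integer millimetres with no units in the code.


translate([185, 147, 0]) cube([1563, 1006, 296]);


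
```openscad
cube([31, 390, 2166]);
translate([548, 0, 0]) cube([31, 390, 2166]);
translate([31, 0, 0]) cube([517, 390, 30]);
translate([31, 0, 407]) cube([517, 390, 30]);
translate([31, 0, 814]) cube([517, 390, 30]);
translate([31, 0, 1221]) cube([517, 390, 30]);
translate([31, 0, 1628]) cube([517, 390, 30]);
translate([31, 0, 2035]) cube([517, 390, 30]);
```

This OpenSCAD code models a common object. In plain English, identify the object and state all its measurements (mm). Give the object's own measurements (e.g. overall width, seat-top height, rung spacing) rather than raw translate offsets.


An open bookshelf. Two side panels, each 31 mm thick, 390 mm deep and 2166 mm tall, stand 579 mm apart (outside-to-outside). Between them sit 6 shelves, each 30 mm thick and 390 mm deep, spanning the full gap between the sides. The bottom shelf rests on the floor (its underside at z = 0) and the clear gap between one shelf's top and the next shelf's underside is 377 mm.


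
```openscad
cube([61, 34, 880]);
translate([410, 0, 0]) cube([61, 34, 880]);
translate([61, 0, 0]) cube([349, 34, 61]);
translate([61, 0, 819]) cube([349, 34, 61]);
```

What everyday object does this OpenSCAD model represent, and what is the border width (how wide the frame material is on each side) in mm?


A picture frame. The border width is 61 mm.

Four thin pieces enclosing a rectangular opening — a picture frame. The two full-height stiles are 880 mm tall; the top rail sits at z = 819 and is 61 mm tall, so the border above the opening is 880 − 819 = 61 mm, matching the stile x-width.


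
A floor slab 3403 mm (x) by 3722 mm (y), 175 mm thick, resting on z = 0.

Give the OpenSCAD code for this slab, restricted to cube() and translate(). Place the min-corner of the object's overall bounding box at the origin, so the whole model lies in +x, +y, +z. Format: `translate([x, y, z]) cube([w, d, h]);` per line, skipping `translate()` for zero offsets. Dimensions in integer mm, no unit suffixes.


cube([3403, 3722, 175]);


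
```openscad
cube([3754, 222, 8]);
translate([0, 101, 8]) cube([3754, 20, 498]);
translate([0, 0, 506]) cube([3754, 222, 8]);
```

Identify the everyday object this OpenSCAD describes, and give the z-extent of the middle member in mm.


An I-beam. The web height is 498 mm.

Two wide flanges with a thin centred web — an I-beam. Overall 514 mm minus two 8 mm flanges gives a web of 514 − 2·8 = 498 mm.


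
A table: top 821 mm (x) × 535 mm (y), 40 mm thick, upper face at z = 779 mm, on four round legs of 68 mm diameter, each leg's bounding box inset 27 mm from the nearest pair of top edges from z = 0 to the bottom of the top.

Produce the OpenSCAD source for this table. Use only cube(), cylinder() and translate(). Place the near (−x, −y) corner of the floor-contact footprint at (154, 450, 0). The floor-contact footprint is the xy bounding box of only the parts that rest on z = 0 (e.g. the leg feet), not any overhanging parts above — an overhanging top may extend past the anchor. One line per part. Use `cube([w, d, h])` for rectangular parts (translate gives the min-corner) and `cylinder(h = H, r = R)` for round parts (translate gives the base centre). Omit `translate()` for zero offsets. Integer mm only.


translate([127, 423, 739]) cube([821, 535, 40]);
translate([188, 484, 0]) cylinder(h = 739, r = 34);
translate([887, 484, 0]) cylinder(h = 739, r = 34);
translate([188, 897, 0]) cylinder(h = 739, r = 34);
translate([887, 897, 0]) cylinder(h = 739, r = 34);


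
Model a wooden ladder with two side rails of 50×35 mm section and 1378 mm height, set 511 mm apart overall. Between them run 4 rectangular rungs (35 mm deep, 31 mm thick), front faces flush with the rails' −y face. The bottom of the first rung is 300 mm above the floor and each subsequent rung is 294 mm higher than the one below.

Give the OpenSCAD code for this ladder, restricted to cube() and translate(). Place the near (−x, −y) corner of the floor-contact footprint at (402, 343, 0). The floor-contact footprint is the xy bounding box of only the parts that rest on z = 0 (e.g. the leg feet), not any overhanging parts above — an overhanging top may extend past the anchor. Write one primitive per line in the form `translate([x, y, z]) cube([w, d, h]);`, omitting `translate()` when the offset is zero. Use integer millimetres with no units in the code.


translate([402, 343, 0]) cube([50, 35, 1378]);
translate([863, 343, 0]) cube([50, 35, 1378]);
translate([452, 343, 300]) cube([411, 35, 31]);
translate([452, 343, 594]) cube([411, 35, 31]);
translate([452, 343, 888]) cube([411, 35, 31]);
translate([452, 343, 1182]) cube([411, 35, 31]);


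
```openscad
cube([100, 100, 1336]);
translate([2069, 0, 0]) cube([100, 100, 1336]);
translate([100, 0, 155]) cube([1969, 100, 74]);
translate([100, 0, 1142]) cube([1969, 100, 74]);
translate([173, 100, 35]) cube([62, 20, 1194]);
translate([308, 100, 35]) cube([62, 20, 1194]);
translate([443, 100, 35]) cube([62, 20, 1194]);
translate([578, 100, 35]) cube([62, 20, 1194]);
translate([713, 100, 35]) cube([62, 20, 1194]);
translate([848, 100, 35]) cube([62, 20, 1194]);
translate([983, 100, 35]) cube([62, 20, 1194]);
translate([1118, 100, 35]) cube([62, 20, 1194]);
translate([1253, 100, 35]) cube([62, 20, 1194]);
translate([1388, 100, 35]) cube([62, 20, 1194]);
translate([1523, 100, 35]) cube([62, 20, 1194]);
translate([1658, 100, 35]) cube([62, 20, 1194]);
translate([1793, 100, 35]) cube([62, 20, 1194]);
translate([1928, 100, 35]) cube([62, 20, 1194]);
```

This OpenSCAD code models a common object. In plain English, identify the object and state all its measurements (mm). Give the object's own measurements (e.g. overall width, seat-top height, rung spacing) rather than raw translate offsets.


A fence section. Two 100×100 mm posts, 1336 mm tall, stand on the floor with a clear span of 1969 mm between their inner faces. Two horizontal rails of 100×74 mm section span the gap between the posts with their undersides at z = 155 mm and z = 1142 mm, flush with the posts' −y face. 14 pickets, each 62 mm wide, 20 mm thick and 1194 mm tall, are fixed to the +y face of the rails with their bottoms at z = 35 mm, spaced across the span with a 73 mm gap after the −x post and between neighbouring pickets, with 79 mm left before the +x post.


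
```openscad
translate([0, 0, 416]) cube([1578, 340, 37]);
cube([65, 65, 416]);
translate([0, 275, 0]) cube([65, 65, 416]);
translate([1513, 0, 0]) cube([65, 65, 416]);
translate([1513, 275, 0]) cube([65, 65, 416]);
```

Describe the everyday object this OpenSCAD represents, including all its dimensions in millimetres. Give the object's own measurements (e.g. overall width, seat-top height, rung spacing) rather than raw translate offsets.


A long wooden bench with a 1578 mm (x) × 340 mm (y) seat, 37 mm thick, its top surface 453 mm above the floor. Four 65 mm square legs at the seat corners, flush with the edges, run from z = 0 to the seat underside.


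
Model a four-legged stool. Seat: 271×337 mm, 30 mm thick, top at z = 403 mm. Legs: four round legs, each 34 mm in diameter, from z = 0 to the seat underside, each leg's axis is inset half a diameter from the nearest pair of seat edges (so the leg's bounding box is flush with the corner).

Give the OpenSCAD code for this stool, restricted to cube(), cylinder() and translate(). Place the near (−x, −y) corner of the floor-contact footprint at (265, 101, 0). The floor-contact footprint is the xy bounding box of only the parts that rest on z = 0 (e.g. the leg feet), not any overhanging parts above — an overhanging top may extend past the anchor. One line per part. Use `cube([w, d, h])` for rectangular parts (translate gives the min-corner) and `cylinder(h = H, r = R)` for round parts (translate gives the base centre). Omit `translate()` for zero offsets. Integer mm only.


// leg_h = 403 - 30 = 373
translate([265, 101, 373]) cube([271, 337, 30]);
translate([282, 118, 0]) cylinder(h = 373, r = 17);
translate([519, 118, 0]) cylinder(h = 373, r = 17);
translate([282, 421, 0]) cylinder(h = 373, r = 17);
translate([519, 421, 0]) cylinder(h = 373, r = 17);


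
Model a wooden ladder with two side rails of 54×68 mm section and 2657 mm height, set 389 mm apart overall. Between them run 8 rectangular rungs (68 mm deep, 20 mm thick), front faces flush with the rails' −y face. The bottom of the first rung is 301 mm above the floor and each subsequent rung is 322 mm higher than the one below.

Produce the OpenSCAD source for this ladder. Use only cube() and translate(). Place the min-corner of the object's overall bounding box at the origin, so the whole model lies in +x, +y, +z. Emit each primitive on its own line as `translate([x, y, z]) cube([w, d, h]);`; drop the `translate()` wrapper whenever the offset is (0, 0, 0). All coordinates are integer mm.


cube([54, 68, 2657]);
translate([335, 0, 0]) cube([54, 68, 2657]);
translate([54, 0, 301]) cube([281, 68, 20]);
translate([54, 0, 623]) cube([281, 68, 20]);
translate([54, 0, 945]) cube([281, 68, 20]);
translate([54, 0, 1267]) cube([281, 68, 20]);
translate([54, 0, 1589]) cube([281, 68, 20]);
translate([54, 0, 1911]) cube([281, 68, 20]);
translate([54, 0, 2233]) cube([281, 68, 20]);
translate([54, 0, 2555]) cube([281, 68, 20]);


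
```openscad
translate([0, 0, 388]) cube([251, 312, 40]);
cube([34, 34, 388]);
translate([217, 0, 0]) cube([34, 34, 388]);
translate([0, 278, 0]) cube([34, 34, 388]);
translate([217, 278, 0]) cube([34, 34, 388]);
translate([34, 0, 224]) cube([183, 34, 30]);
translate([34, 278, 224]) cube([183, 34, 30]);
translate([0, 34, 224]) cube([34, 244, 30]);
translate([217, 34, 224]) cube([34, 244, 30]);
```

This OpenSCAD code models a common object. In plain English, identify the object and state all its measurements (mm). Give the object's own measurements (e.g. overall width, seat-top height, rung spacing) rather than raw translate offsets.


A simple wooden stool: a rectangular seat 251 mm (x) by 312 mm (y), 40 mm thick, top face at z = 428 mm, on four square legs, each 34×34 mm in cross-section. The legs rest on z = 0, each flush with a corner of the seat. Four stretchers, 34 mm wide and 30 mm tall, connect adjacent legs with their undersides at z = 224 mm, each running between the inner faces of the legs it joins and aligned with the legs' outer faces on the other axis.


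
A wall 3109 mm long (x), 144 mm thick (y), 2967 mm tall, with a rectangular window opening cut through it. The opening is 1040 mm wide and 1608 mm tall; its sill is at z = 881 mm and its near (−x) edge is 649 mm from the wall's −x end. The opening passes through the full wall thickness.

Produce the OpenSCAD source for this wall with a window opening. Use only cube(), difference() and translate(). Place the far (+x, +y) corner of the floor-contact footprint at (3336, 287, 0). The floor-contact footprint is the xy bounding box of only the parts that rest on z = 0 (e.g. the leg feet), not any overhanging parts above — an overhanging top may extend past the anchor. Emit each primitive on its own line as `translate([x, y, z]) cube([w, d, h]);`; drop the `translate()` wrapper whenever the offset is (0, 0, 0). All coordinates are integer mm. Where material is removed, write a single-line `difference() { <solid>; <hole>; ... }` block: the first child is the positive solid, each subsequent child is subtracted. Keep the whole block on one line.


difference() { translate([227, 143, 0]) cube([3109, 144, 2967]); translate([876, 143, 881]) cube([1040, 144, 1608]); }


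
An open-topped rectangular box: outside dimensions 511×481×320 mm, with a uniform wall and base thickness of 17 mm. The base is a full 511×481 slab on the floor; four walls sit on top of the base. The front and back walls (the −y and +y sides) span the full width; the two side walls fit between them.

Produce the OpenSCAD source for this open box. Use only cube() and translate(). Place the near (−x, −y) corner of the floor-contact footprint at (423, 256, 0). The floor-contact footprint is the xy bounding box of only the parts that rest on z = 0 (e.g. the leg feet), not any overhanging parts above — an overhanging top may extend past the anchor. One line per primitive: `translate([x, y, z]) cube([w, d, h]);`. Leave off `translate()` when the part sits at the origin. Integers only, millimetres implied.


translate([423, 256, 0]) cube([511, 481, 17]);
translate([423, 256, 17]) cube([511, 17, 303]);
translate([423, 720, 17]) cube([511, 17, 303]);
translate([423, 273, 17]) cube([17, 447, 303]);
translate([917, 273, 17]) cube([17, 447, 303]);


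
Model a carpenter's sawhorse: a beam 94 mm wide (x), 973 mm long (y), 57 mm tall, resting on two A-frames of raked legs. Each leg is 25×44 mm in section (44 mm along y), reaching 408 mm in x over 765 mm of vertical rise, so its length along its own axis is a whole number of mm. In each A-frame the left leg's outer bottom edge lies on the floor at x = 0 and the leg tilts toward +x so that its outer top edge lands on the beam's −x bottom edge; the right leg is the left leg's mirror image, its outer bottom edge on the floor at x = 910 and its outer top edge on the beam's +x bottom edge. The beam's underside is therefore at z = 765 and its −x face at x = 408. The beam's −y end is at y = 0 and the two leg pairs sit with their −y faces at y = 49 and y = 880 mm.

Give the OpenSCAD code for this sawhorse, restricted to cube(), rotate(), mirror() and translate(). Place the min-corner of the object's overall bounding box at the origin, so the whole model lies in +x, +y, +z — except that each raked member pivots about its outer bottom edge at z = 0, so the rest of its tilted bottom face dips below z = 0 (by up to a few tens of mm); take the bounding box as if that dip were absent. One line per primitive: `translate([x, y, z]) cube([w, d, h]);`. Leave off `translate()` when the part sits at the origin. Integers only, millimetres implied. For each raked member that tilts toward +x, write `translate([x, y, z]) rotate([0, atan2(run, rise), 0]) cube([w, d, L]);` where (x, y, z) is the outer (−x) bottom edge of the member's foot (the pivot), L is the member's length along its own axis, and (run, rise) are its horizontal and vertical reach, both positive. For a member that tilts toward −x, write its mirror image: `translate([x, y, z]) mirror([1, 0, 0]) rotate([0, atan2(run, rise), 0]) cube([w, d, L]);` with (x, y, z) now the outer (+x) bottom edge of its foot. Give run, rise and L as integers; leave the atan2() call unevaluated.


translate([408, 0, 765]) cube([94, 973, 57]);
translate([0, 49, 0]) rotate([0, atan2(408, 765), 0]) cube([25, 44, 867]);
translate([910, 49, 0]) mirror([1, 0, 0]) rotate([0, atan2(408, 765), 0]) cube([25, 44, 867]);
translate([0, 880, 0]) rotate([0, atan2(408, 765), 0]) cube([25, 44, 867]);
translate([910, 880, 0]) mirror([1, 0, 0]) rotate([0, atan2(408, 765), 0]) cube([25, 44, 867]);


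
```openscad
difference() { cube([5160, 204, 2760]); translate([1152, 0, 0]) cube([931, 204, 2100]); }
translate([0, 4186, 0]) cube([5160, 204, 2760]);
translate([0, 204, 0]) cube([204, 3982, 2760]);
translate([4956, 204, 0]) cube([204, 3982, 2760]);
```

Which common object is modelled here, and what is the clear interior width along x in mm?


A single room. The interior width is 4752 mm.

Four walls enclosing a rectangle with a door in the front wall — a room. Outside width 5160 minus two 204 mm walls gives 4752 mm.


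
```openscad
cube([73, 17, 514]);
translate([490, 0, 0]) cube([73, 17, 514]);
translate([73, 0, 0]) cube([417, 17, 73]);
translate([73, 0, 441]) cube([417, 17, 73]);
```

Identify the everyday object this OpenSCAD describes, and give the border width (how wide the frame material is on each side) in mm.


A picture frame. The border width is 73 mm.

Four thin pieces enclosing a rectangular opening — a picture frame. The two full-height stiles are 514 mm tall; the top rail sits at z = 441 and is 73 mm tall, so the border above the opening is 514 − 441 = 73 mm, matching the stile x-width.


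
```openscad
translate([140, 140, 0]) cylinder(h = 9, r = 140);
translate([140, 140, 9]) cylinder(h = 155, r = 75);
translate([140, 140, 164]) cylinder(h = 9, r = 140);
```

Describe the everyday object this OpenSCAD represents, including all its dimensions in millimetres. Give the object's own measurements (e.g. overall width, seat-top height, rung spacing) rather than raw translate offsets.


A spool: two coaxial disc flanges of radius 140 mm and thickness 9 mm, joined by a core cylinder of radius 75 mm and height 155 mm. The lower flange rests on z = 0 and the three cylinders share a vertical axis.


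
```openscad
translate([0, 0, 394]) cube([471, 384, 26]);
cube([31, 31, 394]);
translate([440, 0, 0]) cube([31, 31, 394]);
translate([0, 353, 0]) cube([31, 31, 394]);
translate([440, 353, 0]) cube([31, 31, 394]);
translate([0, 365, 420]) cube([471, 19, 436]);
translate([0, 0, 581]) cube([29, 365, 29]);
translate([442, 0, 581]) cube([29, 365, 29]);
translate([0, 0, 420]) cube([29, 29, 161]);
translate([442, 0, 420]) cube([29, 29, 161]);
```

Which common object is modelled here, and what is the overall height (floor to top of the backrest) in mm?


A chair. The overall height is 856 mm.

A slab on four corner posts with a tall panel at the back — a chair. The seat slab sits at z = 394 with thickness 26, and the 436 mm backrest starts at the seat top, so the overall height is 394 + 26 + 436 = 856 mm.


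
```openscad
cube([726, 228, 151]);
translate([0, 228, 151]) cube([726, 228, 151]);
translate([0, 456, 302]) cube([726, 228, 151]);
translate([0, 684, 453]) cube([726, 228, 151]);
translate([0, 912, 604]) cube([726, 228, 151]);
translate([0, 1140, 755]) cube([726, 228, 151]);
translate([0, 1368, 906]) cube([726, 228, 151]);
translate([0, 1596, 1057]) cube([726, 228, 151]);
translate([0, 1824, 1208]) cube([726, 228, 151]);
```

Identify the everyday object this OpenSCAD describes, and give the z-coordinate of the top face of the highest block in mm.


A staircase. The total rise is 1359 mm.

9 identical blocks, each offset up and back from the previous — a staircase. Each step is 151 mm tall and there are 9 of them, so the total rise is 9 × 151 = 1359 mm.


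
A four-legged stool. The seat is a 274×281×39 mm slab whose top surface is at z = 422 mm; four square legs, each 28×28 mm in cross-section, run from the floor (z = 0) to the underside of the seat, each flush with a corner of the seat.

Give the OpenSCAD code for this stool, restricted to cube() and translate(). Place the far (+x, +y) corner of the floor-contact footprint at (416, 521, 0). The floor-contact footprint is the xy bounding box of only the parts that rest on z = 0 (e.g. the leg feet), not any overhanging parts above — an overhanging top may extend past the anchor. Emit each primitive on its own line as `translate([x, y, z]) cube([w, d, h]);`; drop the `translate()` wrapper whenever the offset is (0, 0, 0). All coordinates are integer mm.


// leg_h = 422 - 39 = 383
translate([142, 240, 383]) cube([274, 281, 39]);
translate([142, 240, 0]) cube([28, 28, 383]);
translate([388, 240, 0]) cube([28, 28, 383]);
translate([142, 493, 0]) cube([28, 28, 383]);
translate([388, 493, 0]) cube([28, 28, 383]);


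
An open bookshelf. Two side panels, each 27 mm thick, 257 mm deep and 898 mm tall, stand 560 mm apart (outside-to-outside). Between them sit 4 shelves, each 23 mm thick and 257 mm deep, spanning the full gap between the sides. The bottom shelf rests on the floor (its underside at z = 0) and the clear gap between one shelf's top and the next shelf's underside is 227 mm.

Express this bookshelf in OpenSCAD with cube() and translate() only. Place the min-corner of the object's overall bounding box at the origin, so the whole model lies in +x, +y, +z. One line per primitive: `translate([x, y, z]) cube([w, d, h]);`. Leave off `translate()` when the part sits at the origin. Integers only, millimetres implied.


cube([27, 257, 898]);
translate([533, 0, 0]) cube([27, 257, 898]);
translate([27, 0, 0]) cube([506, 257, 23]);
translate([27, 0, 250]) cube([506, 257, 23]);
translate([27, 0, 500]) cube([506, 257, 23]);
translate([27, 0, 750]) cube([506, 257, 23]);


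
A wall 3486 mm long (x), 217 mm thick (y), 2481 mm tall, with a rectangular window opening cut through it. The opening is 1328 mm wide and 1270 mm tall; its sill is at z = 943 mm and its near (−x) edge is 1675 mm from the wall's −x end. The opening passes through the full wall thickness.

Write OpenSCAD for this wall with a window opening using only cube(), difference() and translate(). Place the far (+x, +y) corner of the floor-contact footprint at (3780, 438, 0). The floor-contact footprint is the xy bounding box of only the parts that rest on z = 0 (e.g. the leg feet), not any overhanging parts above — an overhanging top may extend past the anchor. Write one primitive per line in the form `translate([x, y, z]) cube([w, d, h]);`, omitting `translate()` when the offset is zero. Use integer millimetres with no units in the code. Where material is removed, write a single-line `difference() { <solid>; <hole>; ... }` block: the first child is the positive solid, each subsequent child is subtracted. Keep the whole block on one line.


difference() { translate([294, 221, 0]) cube([3486, 217, 2481]); translate([1969, 221, 943]) cube([1328, 217, 1270]); }


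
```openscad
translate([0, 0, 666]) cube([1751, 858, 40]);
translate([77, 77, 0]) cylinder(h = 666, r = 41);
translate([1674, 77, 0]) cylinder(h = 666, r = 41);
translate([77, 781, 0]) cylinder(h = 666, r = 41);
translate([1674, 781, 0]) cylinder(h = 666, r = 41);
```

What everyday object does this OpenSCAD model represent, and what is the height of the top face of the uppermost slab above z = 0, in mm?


A table. The table height is 706 mm.

A 1751×858×40 slab sits at z = 666 on four Ø82 mm round legs — a table. The top surface is at 666 + 40 = 706 mm.


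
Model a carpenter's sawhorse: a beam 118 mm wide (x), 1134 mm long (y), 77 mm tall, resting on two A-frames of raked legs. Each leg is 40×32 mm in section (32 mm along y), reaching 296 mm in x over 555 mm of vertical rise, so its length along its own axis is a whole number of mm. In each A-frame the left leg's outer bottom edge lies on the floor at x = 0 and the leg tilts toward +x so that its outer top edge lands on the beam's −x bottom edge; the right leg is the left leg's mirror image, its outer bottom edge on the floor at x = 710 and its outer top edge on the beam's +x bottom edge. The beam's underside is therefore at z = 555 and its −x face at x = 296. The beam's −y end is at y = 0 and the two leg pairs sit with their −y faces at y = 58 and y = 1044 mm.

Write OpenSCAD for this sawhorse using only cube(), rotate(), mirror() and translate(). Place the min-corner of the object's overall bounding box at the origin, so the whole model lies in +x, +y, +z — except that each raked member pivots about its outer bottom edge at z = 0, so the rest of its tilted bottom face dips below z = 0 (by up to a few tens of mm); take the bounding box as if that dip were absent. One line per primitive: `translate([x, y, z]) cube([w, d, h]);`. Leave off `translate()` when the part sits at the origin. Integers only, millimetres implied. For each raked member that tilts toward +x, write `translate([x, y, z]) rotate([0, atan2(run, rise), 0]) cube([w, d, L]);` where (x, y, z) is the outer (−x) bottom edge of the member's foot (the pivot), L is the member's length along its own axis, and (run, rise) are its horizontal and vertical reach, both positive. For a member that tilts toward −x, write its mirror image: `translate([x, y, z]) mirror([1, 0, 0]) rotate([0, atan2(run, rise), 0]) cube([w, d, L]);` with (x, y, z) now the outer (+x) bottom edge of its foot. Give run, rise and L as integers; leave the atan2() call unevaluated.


translate([296, 0, 555]) cube([118, 1134, 77]);
translate([0, 58, 0]) rotate([0, atan2(296, 555), 0]) cube([40, 32, 629]);
translate([710, 58, 0]) mirror([1, 0, 0]) rotate([0, atan2(296, 555), 0]) cube([40, 32, 629]);
translate([0, 1044, 0]) rotate([0, atan2(296, 555), 0]) cube([40, 32, 629]);
translate([710, 1044, 0]) mirror([1, 0, 0]) rotate([0, atan2(296, 555), 0]) cube([40, 32, 629]);
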